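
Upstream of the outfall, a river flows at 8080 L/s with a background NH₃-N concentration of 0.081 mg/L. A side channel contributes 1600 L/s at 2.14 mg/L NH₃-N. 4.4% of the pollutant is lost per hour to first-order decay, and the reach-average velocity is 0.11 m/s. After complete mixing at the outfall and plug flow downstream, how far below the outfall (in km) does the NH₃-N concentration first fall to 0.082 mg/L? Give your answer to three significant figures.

Mass balance: C = (8080·0.08100 + 1600·2.140) / 9680 = 4078/9680 = 0.4213 mg/L.
4.4%/h lost → k = −ln(1 − 0.044) = 0.04500 h⁻¹.
Set 0.4213·exp(−k·t) = 0.082 → t = ln(0.4213/0.082)/k = 130900 s = 36.37 h.
Distance = v·t = 0.11·130900 = 14400 m = 14.40 km.

14.4 km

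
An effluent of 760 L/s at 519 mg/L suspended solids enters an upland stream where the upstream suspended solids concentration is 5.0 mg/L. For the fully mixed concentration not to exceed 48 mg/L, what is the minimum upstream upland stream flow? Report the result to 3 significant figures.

Set C_mix = 48: (Q·5.000 + 760.0·519.0) / (Q + 760.0) = 48
→ Q = 760.0·(519.0 − 48)/(48 − 5.000) = 8325 L/s.

8320 L/s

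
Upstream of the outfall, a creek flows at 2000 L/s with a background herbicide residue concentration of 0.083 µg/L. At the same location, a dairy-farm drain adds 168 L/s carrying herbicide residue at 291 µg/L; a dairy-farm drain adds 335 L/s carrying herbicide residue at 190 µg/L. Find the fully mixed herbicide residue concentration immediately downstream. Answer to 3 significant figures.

Flow-weighted average: C = (2000·0.08300 + 168.0·291.0 + 335.0·190.0) / 2503 = 112700/2503 = 45.03 µg/L.

45.0 µg/L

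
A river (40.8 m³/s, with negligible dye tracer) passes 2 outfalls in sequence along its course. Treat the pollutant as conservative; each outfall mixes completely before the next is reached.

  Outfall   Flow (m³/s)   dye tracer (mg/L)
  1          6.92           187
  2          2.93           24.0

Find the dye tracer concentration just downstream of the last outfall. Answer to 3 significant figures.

After outfall 1: Q = 40.80 + 6.920 = 47.72 m³/s; C = (40.80·0 + 6.920·187.0)/47.72 = 27.12 mg/L.
After outfall 2: Q = 47.72 + 2.930 = 50.65 m³/s; C = (47.72·27.12 + 2.930·24.00)/50.65 = 26.94 mg/L.

26.9 mg/L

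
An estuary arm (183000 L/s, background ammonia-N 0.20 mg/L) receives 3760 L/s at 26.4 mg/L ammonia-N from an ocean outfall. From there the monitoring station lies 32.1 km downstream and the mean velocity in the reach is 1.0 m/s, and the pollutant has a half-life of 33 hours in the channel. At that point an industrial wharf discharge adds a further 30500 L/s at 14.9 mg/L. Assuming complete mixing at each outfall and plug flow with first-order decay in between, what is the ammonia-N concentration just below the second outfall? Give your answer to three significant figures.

2.61 mg/L

Flow-weighted average: C = (183000·0.2000 + 3760·26.40) / 186800 = 135900/186800 = 0.7275 mg/L; combined flow 186800 L/s.
Travel time t = 32.1·1000 / 1.0 = 32100 s = 8.917 h.
Half-life 33 h → k = ln 2 / 33 = 0.02100 h⁻¹ = 0.5041 d⁻¹.
First-order decay: C = 0.7275·exp(−k·t) = 0.7275·0.8292 = 0.6032 mg/L.
Second outfall: C = (186800·0.6032 + 30500·14.90)/217300 = 2.610 mg/L.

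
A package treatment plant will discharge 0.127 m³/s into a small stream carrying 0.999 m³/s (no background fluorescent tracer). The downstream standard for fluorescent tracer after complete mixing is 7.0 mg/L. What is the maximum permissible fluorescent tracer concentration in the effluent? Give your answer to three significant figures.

At the limit, (Qr·Cr + Qe·Cₑ)/(Qr + Qe) = 7.0:
Cₑ = (1.126·7.0 − 0.9990·0) / 0.1270 = 62.06 mg/L.

62.1 mg/L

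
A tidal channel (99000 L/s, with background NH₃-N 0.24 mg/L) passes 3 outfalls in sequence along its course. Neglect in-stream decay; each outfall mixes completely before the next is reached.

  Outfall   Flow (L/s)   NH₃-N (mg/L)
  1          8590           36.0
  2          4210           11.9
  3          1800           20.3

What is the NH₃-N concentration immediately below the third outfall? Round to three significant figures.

3.69 mg/L

Outfall 1: combined Q = 107600 L/s; C = (99000·0.2400 + 8590·36.00)/107600 = 3.095 mg/L.
Outfall 2: combined Q = 111800 L/s; C = (107600·3.095 + 4210·11.90)/111800 = 3.427 mg/L.
Outfall 3: combined Q = 113600 L/s; C = (111800·3.427 + 1800·20.30)/113600 = 3.694 mg/L.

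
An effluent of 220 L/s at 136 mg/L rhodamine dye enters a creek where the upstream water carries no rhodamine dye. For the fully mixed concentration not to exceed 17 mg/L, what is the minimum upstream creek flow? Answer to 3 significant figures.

Set C_mix = 17: (Q·0 + 220.0·136.0) / (Q + 220.0) = 17
→ Q = 220.0·(136.0 − 17)/(17 − 0) = 1540 L/s.

1540 L/s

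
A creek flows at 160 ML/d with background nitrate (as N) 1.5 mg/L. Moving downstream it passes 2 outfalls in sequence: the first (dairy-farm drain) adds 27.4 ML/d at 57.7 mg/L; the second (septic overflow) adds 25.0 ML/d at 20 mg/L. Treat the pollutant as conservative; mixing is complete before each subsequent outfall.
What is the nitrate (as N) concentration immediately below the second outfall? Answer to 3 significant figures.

Below outfall 1: Q → 187.4 ML/d, C = (160.0·1.500 + 27.40·57.70)/187.4 = 9.717 mg/L.
Below outfall 2: Q → 212.4 ML/d, C = (187.4·9.717 + 25.00·20.00)/212.4 = 10.93 mg/L.

10.9 mg/L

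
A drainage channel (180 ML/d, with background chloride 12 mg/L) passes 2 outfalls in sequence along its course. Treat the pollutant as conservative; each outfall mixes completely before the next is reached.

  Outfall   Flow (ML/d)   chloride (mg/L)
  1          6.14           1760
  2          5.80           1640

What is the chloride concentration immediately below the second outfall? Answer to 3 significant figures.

117 mg/L

Outfall 1: combined Q = 186.1 ML/d; C = (180.0·12.00 + 6.140·1760)/186.1 = 69.66 mg/L.
Outfall 2: combined Q = 191.9 ML/d; C = (186.1·69.66 + 5.800·1640)/191.9 = 117.1 mg/L.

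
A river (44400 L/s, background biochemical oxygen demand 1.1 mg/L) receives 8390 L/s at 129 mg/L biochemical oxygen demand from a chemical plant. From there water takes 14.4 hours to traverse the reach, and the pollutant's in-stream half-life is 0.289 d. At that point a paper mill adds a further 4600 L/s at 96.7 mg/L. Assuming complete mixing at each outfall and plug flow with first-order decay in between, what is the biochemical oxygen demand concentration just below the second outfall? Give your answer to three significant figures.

12.4 mg/L

Flow-weighted average: C = (44400·1.100 + 8390·129.0) / 52790 = 1131000/52790 = 21.43 mg/L; combined flow 52790 L/s.
Half-life 0.289 d → k = ln 2 / 0.289 = 2.398 d⁻¹.
Decay over the reach: 21.43·exp(−kt) = 21.43·0.2372 = 5.082 mg/L.
Second outfall: C = (52790·5.082 + 4600·96.70)/57390 = 12.43 mg/L.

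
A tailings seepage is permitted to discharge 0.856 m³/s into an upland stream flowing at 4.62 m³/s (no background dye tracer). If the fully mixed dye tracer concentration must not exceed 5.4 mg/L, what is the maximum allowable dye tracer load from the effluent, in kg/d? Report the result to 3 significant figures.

Mass balance at the limit: 4.620·0 + 0.8560·Cₑ = 5.476·5.4 → Cₑ = 34.54 mg/L.
Load = 0.8560 m³/s × 34.54 g/m³ × 86 400 s/d = 2555 kg/d.

2550 kg/d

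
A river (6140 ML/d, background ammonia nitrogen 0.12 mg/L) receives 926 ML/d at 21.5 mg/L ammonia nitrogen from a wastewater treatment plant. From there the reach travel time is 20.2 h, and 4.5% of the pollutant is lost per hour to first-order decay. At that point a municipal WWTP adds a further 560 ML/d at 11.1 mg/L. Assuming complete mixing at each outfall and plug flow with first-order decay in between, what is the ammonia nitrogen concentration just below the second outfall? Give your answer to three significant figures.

Flow-weighted average: C = (6140·0.1200 + 926.0·21.50) / 7066 = 20650/7066 = 2.922 mg/L; combined flow 7066 ML/d.
4.5%/h lost → k = −ln(1 − 0.045) = 0.04604 h⁻¹.
First-order decay: C = 2.922·exp(−k·t) = 2.922·0.3945 = 1.153 mg/L.
Second outfall: C = (7066·1.153 + 560.0·11.10)/7626 = 1.883 mg/L.

1.88 mg/L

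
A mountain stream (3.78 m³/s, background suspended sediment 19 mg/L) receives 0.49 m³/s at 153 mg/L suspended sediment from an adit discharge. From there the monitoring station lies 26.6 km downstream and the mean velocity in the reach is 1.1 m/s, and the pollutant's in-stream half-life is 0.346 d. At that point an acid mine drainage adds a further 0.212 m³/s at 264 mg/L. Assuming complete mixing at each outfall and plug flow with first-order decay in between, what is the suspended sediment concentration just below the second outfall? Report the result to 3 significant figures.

31.2 mg/L

Flow-weighted average: C = (3.780·19.00 + 0.4900·153.0) / 4.270 = 146.8/4.270 = 34.38 mg/L; combined flow 4.270 m³/s.
Travel time t = 26.6·1000 / 1.1 = 24180 s = 6.717 h.
Half-life 0.346 d → k = ln 2 / 0.346 = 2.003 d⁻¹.
Applying C = C₀e^(−kt): 34.38 × 0.5708 = 19.62 mg/L.
Second outfall: C = (4.270·19.62 + 0.2120·264.0)/4.482 = 31.18 mg/L.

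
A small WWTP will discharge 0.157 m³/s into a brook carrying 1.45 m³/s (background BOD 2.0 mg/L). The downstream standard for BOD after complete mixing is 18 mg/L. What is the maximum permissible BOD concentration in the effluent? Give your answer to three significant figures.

At the limit, (Qr·Cr + Qe·Cₑ)/(Qr + Qe) = 18:
Cₑ = (1.607·18 − 1.450·2.000) / 0.1570 = 165.8 mg/L.

166 mg/L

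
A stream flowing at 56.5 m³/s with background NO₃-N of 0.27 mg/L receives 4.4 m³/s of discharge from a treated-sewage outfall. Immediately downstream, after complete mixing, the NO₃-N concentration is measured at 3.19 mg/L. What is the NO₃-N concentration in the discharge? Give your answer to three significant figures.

40.7 mg/L

Mass balance: 56.50·0.2700 + 4.400·Cₑ = 60.90·3.190
→ Cₑ = (60.90·3.190 − 56.50·0.2700) / 4.400 = 40.69 mg/L.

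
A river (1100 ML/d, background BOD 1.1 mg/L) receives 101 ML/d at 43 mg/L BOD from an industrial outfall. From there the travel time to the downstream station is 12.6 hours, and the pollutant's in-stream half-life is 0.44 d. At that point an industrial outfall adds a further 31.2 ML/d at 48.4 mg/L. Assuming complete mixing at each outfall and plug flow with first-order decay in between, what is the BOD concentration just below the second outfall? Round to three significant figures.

Flow-weighted average: C = (1100·1.100 + 101.0·43.00) / 1201 = 5553/1201 = 4.624 mg/L; combined flow 1201 ML/d.
Half-life 0.44 d → k = ln 2 / 0.44 = 1.575 d⁻¹.
Decay over the reach: 4.624·exp(−kt) = 4.624·0.4373 = 2.022 mg/L.
At the second outfall, C = (1201·2.022 + 31.20·48.40) / (1201 + 31.20) = 3.196 mg/L.

3.20 mg/L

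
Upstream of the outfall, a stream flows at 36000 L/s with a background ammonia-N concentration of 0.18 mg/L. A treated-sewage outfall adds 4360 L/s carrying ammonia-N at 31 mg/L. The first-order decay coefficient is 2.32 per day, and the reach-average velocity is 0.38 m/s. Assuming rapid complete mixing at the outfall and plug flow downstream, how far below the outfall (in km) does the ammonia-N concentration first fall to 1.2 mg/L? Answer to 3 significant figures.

Flow-weighted average: C = (36000·0.1800 + 4360·31.00) / 40360 = 141600/40360 = 3.509 mg/L.
Set 3.509·exp(−k·t) = 1.2 → t = ln(3.509/1.2)/k = 39960 s = 11.10 h.
Distance = v·t = 0.38·39960 = 15190 m = 15.19 km.

15.2 km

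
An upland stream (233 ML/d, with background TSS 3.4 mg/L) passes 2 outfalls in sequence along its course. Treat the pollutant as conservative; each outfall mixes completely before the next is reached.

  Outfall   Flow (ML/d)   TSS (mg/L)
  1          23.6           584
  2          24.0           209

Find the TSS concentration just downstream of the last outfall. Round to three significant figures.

Below outfall 1: Q → 256.6 ML/d, C = (233.0·3.400 + 23.60·584.0)/256.6 = 56.80 mg/L.
Below outfall 2: Q → 280.6 ML/d, C = (256.6·56.80 + 24.00·209.0)/280.6 = 69.82 mg/L.

69.8 mg/L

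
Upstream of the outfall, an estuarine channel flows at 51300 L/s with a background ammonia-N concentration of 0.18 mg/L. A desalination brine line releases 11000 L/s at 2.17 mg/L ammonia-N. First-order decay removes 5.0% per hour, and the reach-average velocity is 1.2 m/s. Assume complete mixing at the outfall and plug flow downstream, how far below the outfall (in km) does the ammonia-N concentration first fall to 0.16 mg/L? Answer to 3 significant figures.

101 km

Flow-weighted average: C = (51300·0.1800 + 11000·2.170) / 62300 = 33100/62300 = 0.5314 mg/L.
5.0%/h lost → k = −ln(1 − 0.05) = 0.05129 h⁻¹.
Set 0.5314·exp(−k·t) = 0.16 → t = ln(0.5314/0.16)/k = 84240 s = 23.40 h.
Distance = v·t = 1.2·84240 = 101100 m = 101.1 km.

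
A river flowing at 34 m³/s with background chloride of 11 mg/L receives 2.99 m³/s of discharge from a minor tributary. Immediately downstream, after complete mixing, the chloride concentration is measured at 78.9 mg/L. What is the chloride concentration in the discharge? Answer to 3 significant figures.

Mass balance: 34.00·11.00 + 2.990·Cₑ = 36.99·78.90
→ Cₑ = (36.99·78.90 − 34.00·11.00) / 2.990 = 851.0 mg/L.

851 mg/L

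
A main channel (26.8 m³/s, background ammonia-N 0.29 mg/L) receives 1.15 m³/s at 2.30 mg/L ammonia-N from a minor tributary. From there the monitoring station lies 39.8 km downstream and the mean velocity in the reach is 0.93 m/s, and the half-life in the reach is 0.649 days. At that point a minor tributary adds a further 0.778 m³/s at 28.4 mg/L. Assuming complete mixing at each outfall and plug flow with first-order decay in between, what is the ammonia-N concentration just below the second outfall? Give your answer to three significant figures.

After mixing, C = (26.80·0.2900 + 1.150·2.300) / 27.95 = 10.42/27.95 = 0.3727 mg/L; combined flow 27.95 m³/s.
Travel time t = 39.8·1000 / 0.93 = 42800 s = 11.89 h.
Half-life 0.649 d → k = ln 2 / 0.649 = 1.068 d⁻¹.
Decay over the reach: 0.3727·exp(−kt) = 0.3727·0.5892 = 0.2196 mg/L.
At the second outfall, C = (27.95·0.2196 + 0.7780·28.40) / (27.95 + 0.7780) = 0.9828 mg/L.

0.983 mg/L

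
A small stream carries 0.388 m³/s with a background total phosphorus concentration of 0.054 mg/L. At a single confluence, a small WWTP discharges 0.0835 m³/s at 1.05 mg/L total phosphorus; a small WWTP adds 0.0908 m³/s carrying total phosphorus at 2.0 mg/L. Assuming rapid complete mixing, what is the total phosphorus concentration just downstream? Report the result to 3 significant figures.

After mixing, C = (0.3880·0.05400 + 0.08350·1.050 + 0.09080·2.000) / 0.5623 = 0.2902/0.5623 = 0.5161 mg/L.

0.516 mg/L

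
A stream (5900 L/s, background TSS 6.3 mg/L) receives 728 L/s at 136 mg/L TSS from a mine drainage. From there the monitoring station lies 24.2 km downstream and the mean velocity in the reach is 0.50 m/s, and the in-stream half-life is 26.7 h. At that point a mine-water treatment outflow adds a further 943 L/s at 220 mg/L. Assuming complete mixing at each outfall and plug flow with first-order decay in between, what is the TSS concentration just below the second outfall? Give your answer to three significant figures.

40.1 mg/L

After mixing, C = (5900·6.300 + 728.0·136.0) / 6628 = 136200/6628 = 20.55 mg/L; combined flow 6628 L/s.
Travel time t = 24.2·1000 / 0.50 = 48400 s = 13.44 h.
Half-life 26.7 h → k = ln 2 / 26.7 = 0.02596 h⁻¹ = 0.6231 d⁻¹.
First-order decay: C = 20.55·exp(−k·t) = 20.55·0.7054 = 14.49 mg/L.
At the second outfall, C = (6628·14.49 + 943.0·220.0) / (6628 + 943.0) = 40.09 mg/L.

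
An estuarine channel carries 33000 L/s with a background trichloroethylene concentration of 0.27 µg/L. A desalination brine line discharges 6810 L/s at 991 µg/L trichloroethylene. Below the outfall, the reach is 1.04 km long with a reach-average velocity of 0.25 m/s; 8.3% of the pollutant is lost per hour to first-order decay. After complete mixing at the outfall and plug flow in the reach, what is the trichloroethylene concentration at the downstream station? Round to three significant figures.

154 µg/L

Mass balance: C = (33000·0.2700 + 6810·991.0) / 39810 = 6758000/39810 = 169.7 µg/L.
Travel time t = 1.04·1000 / 0.25 = 4160 s = 1.156 h.
8.3%/h lost → k = −ln(1 − 0.083) = 0.08665 h⁻¹.
After decay, C = 169.7 × e^(−kt) = 169.7 × 0.9047 = 153.6 µg/L.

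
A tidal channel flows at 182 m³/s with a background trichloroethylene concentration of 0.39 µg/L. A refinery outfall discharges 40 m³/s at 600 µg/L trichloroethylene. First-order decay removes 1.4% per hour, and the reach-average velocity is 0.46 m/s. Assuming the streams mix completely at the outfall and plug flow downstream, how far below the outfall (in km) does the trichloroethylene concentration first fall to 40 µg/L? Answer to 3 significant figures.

117 km

Mass balance: C = (182.0·0.3900 + 40.00·600.0) / 222.0 = 24070/222.0 = 108.4 µg/L.
1.4%/h lost → k = −ln(1 − 0.014) = 0.01410 h⁻¹.
Set 108.4·exp(−k·t) = 40 → t = ln(108.4/40)/k = 254600 s = 70.73 h.
Distance = v·t = 0.46·254600 = 117100 m = 117.1 km.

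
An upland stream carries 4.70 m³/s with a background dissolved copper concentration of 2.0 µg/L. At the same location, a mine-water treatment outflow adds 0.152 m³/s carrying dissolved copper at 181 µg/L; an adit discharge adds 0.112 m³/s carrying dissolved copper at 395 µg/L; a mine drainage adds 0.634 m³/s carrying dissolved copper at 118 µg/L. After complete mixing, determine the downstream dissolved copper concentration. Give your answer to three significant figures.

Mass balance: C = (4.700·2.000 + 0.1520·181.0 + 0.1120·395.0 + 0.6340·118.0) / 5.598 = 156.0/5.598 = 27.86 µg/L.

27.9 µg/L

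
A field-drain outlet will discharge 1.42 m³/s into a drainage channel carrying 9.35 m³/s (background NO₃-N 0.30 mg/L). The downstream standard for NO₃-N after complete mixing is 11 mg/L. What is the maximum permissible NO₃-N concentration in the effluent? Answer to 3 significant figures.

81.5 mg/L

At the limit, (Qr·Cr + Qe·Cₑ)/(Qr + Qe) = 11:
Cₑ = (10.77·11 − 9.350·0.3000) / 1.420 = 81.45 mg/L.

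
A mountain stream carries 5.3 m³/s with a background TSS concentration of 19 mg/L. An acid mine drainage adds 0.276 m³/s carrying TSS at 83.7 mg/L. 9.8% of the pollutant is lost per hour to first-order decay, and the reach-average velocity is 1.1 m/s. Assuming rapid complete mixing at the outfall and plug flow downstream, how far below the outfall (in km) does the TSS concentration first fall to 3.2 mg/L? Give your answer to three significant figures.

74.4 km

After mixing, C = (5.300·19.00 + 0.2760·83.70) / 5.576 = 123.8/5.576 = 22.20 mg/L.
9.8%/h lost → k = −ln(1 − 0.098) = 0.1031 h⁻¹.
Set 22.20·exp(−k·t) = 3.2 → t = ln(22.20/3.2)/k = 67610 s = 18.78 h.
Distance = v·t = 1.1·67610 = 74370 m = 74.37 km.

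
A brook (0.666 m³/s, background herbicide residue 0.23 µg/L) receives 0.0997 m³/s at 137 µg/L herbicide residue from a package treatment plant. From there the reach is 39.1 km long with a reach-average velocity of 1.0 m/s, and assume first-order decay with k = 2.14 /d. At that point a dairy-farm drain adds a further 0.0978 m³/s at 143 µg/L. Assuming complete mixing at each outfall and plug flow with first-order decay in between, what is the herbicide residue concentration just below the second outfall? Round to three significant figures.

22.3 µg/L

Mixed concentration C = ΣQC/ΣQ = (0.6660·0.2300 + 0.09970·137.0) / 0.7657 = 13.81/0.7657 = 18.04 µg/L; combined flow 0.7657 m³/s.
Travel time t = 39.1·1000 / 1.0 = 39100 s = 10.86 h.
After decay, C = 18.04 × e^(−kt) = 18.04 × 0.3797 = 6.849 µg/L.
Second outfall: C = (0.7657·6.849 + 0.09780·143.0)/0.8635 = 22.27 µg/L.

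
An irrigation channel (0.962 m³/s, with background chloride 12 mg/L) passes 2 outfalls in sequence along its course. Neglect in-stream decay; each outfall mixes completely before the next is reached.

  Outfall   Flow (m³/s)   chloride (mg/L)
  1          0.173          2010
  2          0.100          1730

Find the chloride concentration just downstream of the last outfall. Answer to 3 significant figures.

431 mg/L

Outfall 1: combined Q = 1.135 m³/s; C = (0.9620·12.00 + 0.1730·2010)/1.135 = 316.5 mg/L.
Outfall 2: combined Q = 1.235 m³/s; C = (1.135·316.5 + 0.1000·1730)/1.235 = 431.0 mg/L.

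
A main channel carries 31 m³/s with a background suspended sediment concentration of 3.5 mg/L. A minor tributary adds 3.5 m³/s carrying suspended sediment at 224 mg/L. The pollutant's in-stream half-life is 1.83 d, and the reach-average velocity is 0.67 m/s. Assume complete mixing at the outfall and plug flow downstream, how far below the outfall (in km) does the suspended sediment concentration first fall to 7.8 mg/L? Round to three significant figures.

After mixing, C = (31.00·3.500 + 3.500·224.0) / 34.50 = 892.5/34.50 = 25.87 mg/L.
Half-life 1.83 d → k = ln 2 / 1.83 = 0.3788 d⁻¹.
Set 25.87·exp(−k·t) = 7.8 → t = ln(25.87/7.8)/k = 273500 s = 75.97 h.
Distance = v·t = 0.67·273500 = 183200 m = 183.2 km.

183 km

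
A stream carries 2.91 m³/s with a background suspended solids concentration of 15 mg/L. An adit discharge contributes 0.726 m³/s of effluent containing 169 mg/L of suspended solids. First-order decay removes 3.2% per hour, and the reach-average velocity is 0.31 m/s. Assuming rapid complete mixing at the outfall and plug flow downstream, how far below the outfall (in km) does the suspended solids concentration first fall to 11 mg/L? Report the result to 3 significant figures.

48.9 km

Mixed concentration C = ΣQC/ΣQ = (2.910·15.00 + 0.7260·169.0) / 3.636 = 166.3/3.636 = 45.75 mg/L.
3.2%/h lost → k = −ln(1 − 0.032) = 0.03252 h⁻¹.
Set 45.75·exp(−k·t) = 11 → t = ln(45.75/11)/k = 157800 s = 43.82 h.
Distance = v·t = 0.31·157800 = 48910 m = 48.91 km.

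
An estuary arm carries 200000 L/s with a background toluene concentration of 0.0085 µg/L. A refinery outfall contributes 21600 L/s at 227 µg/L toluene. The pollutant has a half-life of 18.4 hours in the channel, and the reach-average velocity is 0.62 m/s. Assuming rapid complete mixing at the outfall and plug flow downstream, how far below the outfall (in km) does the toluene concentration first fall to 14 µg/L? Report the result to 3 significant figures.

Mixed concentration C = ΣQC/ΣQ = (200000·0.008500 + 21600·227.0) / 221600 = 4905000/221600 = 22.13 µg/L.
Half-life 18.4 h → k = ln 2 / 18.4 = 0.03767 h⁻¹ = 0.9041 d⁻¹.
Set 22.13·exp(−k·t) = 14 → t = ln(22.13/14)/k = 43770 s = 12.16 h.
Distance = v·t = 0.62·43770 = 27140 m = 27.14 km.

27.1 km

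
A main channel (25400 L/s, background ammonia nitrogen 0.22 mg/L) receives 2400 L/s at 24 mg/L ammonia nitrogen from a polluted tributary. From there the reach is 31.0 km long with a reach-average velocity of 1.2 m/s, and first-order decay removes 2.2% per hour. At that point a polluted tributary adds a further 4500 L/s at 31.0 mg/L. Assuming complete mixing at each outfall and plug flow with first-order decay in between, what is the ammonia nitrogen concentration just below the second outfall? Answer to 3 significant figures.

5.99 mg/L

After mixing, C = (25400·0.2200 + 2400·24.00) / 27800 = 63190/27800 = 2.273 mg/L; combined flow 27800 L/s.
Travel time t = 31.0·1000 / 1.2 = 25830 s = 7.176 h.
2.2%/h lost → k = −ln(1 − 0.022) = 0.02225 h⁻¹.
Applying C = C₀e^(−kt): 2.273 × 0.8525 = 1.938 mg/L.
At the second outfall, C = (27800·1.938 + 4500·31.00) / (27800 + 4500) = 5.987 mg/L.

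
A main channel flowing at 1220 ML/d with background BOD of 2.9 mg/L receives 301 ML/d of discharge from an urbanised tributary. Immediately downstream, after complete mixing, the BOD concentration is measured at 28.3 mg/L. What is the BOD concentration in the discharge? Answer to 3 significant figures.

131 mg/L

Mass balance: 1220·2.900 + 301.0·Cₑ = 1521·28.30
→ Cₑ = (1521·28.30 − 1220·2.900) / 301.0 = 131.3 mg/L.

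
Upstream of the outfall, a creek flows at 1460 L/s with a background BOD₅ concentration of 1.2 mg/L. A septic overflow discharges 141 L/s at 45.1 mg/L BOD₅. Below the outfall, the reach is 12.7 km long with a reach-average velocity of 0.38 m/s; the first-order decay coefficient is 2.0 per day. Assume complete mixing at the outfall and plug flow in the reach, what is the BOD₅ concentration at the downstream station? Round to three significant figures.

2.34 mg/L

Mass balance: C = (1460·1.200 + 141.0·45.10) / 1601 = 8111/1601 = 5.066 mg/L.
Travel time t = 12.7·1000 / 0.38 = 33420 s = 9.284 h.
Decay over the reach: 5.066·exp(−kt) = 5.066·0.4613 = 2.337 mg/L.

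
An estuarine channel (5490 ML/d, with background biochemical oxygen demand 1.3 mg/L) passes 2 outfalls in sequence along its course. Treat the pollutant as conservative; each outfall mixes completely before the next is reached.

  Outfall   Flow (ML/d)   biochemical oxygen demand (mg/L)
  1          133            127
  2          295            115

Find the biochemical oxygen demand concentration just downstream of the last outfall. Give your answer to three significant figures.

9.79 mg/L

Outfall 1: combined Q = 5623 ML/d; C = (5490·1.300 + 133.0·127.0)/5623 = 4.273 mg/L.
Outfall 2: combined Q = 5918 ML/d; C = (5623·4.273 + 295.0·115.0)/5918 = 9.793 mg/L.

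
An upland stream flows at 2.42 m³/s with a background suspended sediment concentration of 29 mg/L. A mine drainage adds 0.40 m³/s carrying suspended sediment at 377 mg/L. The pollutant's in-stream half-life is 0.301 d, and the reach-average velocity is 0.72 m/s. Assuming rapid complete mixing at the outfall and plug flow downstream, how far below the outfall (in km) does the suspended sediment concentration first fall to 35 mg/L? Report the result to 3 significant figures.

21.8 km

Mass balance: C = (2.420·29.00 + 0.4000·377.0) / 2.820 = 221.0/2.820 = 78.36 mg/L.
Half-life 0.301 d → k = ln 2 / 0.301 = 2.303 d⁻¹.
Set 78.36·exp(−k·t) = 35 → t = ln(78.36/35)/k = 30240 s = 8.400 h.
Distance = v·t = 0.72·30240 = 21770 m = 21.77 km.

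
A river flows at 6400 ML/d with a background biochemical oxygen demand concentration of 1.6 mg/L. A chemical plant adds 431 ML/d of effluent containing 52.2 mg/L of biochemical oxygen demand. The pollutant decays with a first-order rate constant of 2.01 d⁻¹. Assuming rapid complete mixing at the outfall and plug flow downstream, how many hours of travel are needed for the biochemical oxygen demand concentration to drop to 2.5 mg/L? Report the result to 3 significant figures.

After mixing, C = (6400·1.600 + 431.0·52.20) / 6831 = 32740/6831 = 4.793 mg/L.
4.793·exp(−k·t) = 2.5 → t = ln(4.793/2.5)/k = 27970 s = 7.771 h.

7.77 h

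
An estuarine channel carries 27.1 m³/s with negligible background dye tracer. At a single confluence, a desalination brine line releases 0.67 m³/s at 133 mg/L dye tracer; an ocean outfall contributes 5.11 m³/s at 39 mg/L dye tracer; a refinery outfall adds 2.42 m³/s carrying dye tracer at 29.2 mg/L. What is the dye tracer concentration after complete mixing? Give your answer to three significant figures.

After mixing, C = (27.10·0 + 0.6700·133.0 + 5.110·39.00 + 2.420·29.20) / 35.30 = 359.1/35.30 = 10.17 mg/L.

10.2 mg/L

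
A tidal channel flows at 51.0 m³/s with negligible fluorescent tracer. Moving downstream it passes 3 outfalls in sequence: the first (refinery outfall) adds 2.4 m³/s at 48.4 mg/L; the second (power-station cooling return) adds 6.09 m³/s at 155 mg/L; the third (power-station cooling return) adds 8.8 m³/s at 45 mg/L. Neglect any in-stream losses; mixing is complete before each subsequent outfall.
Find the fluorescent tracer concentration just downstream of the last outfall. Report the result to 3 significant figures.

21.3 mg/L

After outfall 1: Q = 51.00 + 2.400 = 53.40 m³/s; C = (51.00·0 + 2.400·48.40)/53.40 = 2.175 mg/L.
After outfall 2: Q = 53.40 + 6.090 = 59.49 m³/s; C = (53.40·2.175 + 6.090·155.0)/59.49 = 17.82 mg/L.
After outfall 3: Q = 59.49 + 8.800 = 68.29 m³/s; C = (59.49·17.82 + 8.800·45.00)/68.29 = 21.32 mg/L.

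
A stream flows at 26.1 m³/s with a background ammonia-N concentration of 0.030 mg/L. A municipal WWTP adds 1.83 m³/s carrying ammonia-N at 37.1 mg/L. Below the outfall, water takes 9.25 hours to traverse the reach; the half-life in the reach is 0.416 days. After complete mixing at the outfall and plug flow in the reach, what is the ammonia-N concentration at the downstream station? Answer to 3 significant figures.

After mixing, C = (26.10·0.03000 + 1.830·37.10) / 27.93 = 68.68/27.93 = 2.459 mg/L.
Half-life 0.416 d → k = ln 2 / 0.416 = 1.666 d⁻¹.
Applying C = C₀e^(−kt): 2.459 × 0.5261 = 1.294 mg/L.

1.29 mg/L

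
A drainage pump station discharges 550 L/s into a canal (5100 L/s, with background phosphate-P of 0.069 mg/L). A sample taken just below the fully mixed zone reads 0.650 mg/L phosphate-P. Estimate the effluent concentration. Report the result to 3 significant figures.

6.04 mg/L

Mass balance: 5100·0.06900 + 550.0·Cₑ = 5650·0.6500
→ Cₑ = (5650·0.6500 − 5100·0.06900) / 550.0 = 6.037 mg/L.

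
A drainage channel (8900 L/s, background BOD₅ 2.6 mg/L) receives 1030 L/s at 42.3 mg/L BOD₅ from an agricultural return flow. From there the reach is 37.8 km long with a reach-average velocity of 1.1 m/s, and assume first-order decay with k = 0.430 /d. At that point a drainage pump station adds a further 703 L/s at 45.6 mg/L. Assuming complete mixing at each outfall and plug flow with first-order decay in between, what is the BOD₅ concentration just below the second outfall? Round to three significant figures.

After mixing, C = (8900·2.600 + 1030·42.30) / 9930 = 66710/9930 = 6.718 mg/L; combined flow 9930 L/s.
Travel time t = 37.8·1000 / 1.1 = 34360 s = 9.545 h.
First-order decay: C = 6.718·exp(−k·t) = 6.718·0.8428 = 5.662 mg/L.
Second outfall: C = (9930·5.662 + 703.0·45.60)/10630 = 8.302 mg/L.

8.30 mg/L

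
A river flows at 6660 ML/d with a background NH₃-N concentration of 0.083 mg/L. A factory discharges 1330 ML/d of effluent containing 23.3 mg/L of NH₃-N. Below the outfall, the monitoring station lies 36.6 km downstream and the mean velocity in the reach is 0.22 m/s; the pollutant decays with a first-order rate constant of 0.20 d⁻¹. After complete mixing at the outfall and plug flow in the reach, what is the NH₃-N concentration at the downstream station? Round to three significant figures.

2.69 mg/L

Flow-weighted average: C = (6660·0.08300 + 1330·23.30) / 7990 = 31540/7990 = 3.948 mg/L.
Travel time t = 36.6·1000 / 0.22 = 166400 s = 46.21 h.
First-order decay: C = 3.948·exp(−k·t) = 3.948·0.6804 = 2.686 mg/L.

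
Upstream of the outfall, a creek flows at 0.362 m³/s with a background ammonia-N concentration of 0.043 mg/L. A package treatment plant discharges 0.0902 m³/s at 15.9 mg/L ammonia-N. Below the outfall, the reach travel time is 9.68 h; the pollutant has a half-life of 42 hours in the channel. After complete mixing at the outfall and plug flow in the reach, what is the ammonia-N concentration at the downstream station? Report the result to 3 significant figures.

Mass balance: C = (0.3620·0.04300 + 0.09020·15.90) / 0.4522 = 1.450/0.4522 = 3.206 mg/L.
Half-life 42 h → k = ln 2 / 42 = 0.01650 h⁻¹ = 0.3961 d⁻¹.
First-order decay: C = 3.206·exp(−k·t) = 3.206·0.8524 = 2.733 mg/L.

2.73 mg/L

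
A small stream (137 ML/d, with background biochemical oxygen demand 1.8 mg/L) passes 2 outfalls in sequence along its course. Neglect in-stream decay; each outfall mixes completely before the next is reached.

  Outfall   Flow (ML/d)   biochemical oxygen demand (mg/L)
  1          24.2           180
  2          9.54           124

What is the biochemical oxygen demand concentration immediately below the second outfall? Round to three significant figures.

33.9 mg/L

After outfall 1: Q = 137.0 + 24.20 = 161.2 ML/d; C = (137.0·1.800 + 24.20·180.0)/161.2 = 28.55 mg/L.
After outfall 2: Q = 161.2 + 9.540 = 170.7 ML/d; C = (161.2·28.55 + 9.540·124.0)/170.7 = 33.89 mg/L.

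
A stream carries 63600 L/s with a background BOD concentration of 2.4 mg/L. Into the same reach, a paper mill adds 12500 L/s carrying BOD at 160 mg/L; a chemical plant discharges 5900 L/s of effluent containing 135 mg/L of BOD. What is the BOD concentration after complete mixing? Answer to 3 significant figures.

36.0 mg/L

Flow-weighted average: C = (63600·2.400 + 12500·160.0 + 5900·135.0) / 82000 = 2949000/82000 = 35.97 mg/L.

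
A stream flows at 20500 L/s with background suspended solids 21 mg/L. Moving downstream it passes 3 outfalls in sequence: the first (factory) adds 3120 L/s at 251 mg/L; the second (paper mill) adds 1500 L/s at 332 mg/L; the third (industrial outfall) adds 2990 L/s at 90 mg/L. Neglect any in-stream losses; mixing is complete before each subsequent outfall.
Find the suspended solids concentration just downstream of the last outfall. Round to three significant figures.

70.5 mg/L

Below outfall 1: Q → 23620 L/s, C = (20500·21.00 + 3120·251.0)/23620 = 51.38 mg/L.
Below outfall 2: Q → 25120 L/s, C = (23620·51.38 + 1500·332.0)/25120 = 68.14 mg/L.
Below outfall 3: Q → 28110 L/s, C = (25120·68.14 + 2990·90.00)/28110 = 70.46 mg/L.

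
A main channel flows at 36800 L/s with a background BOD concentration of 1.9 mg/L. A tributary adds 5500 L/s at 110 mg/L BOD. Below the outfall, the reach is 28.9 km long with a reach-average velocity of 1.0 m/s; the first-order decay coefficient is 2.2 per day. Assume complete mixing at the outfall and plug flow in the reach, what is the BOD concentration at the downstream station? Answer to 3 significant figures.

7.64 mg/L

Mass balance: C = (36800·1.900 + 5500·110.0) / 42300 = 674900/42300 = 15.96 mg/L.
Travel time t = 28.9·1000 / 1.0 = 28900 s = 8.028 h.
After decay, C = 15.96 × e^(−kt) = 15.96 × 0.4791 = 7.644 mg/L.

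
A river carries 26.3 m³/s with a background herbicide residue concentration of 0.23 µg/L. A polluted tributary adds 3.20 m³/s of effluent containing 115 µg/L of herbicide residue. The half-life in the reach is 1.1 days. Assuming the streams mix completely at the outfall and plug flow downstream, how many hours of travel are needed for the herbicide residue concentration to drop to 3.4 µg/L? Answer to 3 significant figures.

50.1 h

Mass balance: C = (26.30·0.2300 + 3.200·115.0) / 29.50 = 374.0/29.50 = 12.68 µg/L.
Half-life 1.1 d → k = ln 2 / 1.1 = 0.6301 d⁻¹.
12.68·exp(−k·t) = 3.4 → t = ln(12.68/3.4)/k = 180500 s = 50.13 h.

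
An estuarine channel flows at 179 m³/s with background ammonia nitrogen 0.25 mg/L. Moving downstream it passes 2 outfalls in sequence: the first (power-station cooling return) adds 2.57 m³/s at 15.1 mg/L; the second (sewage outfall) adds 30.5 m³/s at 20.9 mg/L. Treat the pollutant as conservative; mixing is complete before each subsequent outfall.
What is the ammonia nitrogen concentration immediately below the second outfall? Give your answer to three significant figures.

3.40 mg/L

Outfall 1: combined Q = 181.6 m³/s; C = (179.0·0.2500 + 2.570·15.10)/181.6 = 0.4602 mg/L.
Outfall 2: combined Q = 212.1 m³/s; C = (181.6·0.4602 + 30.50·20.90)/212.1 = 3.400 mg/L.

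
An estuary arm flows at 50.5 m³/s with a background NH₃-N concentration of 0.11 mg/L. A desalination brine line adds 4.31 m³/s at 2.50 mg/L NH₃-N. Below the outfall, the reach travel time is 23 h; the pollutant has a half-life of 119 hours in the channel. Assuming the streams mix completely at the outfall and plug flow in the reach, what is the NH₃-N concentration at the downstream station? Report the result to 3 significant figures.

0.261 mg/L

After mixing, C = (50.50·0.1100 + 4.310·2.500) / 54.81 = 16.33/54.81 = 0.2979 mg/L.
Half-life 119 h → k = ln 2 / 119 = 0.005825 h⁻¹ = 0.1398 d⁻¹.
Decay over the reach: 0.2979·exp(−kt) = 0.2979·0.8746 = 0.2606 mg/L.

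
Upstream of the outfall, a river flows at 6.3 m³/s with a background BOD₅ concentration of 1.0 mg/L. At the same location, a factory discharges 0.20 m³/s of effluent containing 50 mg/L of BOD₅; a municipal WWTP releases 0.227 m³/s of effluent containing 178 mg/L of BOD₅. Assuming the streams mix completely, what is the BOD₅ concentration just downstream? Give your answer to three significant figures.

Flow-weighted average: C = (6.300·1.000 + 0.2000·50.00 + 0.2270·178.0) / 6.727 = 56.71/6.727 = 8.430 mg/L.

8.43 mg/L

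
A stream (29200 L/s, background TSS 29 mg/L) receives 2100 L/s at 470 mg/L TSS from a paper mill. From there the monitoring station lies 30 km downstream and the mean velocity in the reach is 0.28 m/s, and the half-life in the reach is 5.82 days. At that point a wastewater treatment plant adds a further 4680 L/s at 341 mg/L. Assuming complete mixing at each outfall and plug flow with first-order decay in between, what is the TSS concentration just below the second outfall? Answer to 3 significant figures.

Conservation of mass: C = (29200·29.00 + 2100·470.0) / 31300 = 1834000/31300 = 58.59 mg/L; combined flow 31300 L/s.
Travel time t = 30·1000 / 0.28 = 107100 s = 29.76 h.
Half-life 5.82 d → k = ln 2 / 5.82 = 0.1191 d⁻¹.
Applying C = C₀e^(−kt): 58.59 × 0.8627 = 50.54 mg/L.
At the second outfall, C = (31300·50.54 + 4680·341.0) / (31300 + 4680) = 88.32 mg/L.

88.3 mg/L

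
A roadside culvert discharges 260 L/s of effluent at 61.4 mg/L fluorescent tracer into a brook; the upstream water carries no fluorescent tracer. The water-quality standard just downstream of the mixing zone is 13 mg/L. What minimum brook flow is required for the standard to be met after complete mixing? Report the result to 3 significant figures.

968 L/s

Set C_mix = 13: (Q·0 + 260.0·61.40) / (Q + 260.0) = 13
→ Q = 260.0·(61.40 − 13)/(13 − 0) = 968.0 L/s.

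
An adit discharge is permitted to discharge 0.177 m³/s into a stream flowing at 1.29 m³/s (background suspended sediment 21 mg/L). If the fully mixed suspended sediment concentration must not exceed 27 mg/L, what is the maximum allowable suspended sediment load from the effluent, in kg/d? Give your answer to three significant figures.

1080 kg/d

Mass balance at the limit: 1.290·21.00 + 0.1770·Cₑ = 1.467·27 → Cₑ = 70.73 mg/L.
Load = 0.1770 m³/s × 70.73 g/m³ × 86 400 s/d = 1082 kg/d.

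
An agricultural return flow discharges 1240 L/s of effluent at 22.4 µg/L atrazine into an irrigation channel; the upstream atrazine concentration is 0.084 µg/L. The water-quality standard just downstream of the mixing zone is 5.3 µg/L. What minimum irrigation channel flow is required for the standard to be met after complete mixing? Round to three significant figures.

Set C_mix = 5.3: (Q·0.08400 + 1240·22.40) / (Q + 1240) = 5.3
→ Q = 1240·(22.40 − 5.3)/(5.3 − 0.08400) = 4065 L/s.

4070 L/s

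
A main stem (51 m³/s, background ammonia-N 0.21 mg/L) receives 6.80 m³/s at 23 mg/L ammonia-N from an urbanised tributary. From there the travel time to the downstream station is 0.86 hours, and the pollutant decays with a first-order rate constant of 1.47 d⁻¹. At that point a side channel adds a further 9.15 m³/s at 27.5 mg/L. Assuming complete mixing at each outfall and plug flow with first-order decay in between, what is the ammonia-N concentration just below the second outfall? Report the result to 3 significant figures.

6.13 mg/L

After mixing, C = (51.00·0.2100 + 6.800·23.00) / 57.80 = 167.1/57.80 = 2.891 mg/L; combined flow 57.80 m³/s.
First-order decay: C = 2.891·exp(−k·t) = 2.891·0.9487 = 2.743 mg/L.
At the second outfall, C = (57.80·2.743 + 9.150·27.50) / (57.80 + 9.150) = 6.126 mg/L.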